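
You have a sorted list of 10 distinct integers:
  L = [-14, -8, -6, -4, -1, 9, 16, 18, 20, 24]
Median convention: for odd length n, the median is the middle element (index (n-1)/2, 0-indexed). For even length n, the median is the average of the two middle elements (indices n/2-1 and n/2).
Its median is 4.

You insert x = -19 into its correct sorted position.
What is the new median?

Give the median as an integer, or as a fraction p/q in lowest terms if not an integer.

Old list (sorted, length 10): [-14, -8, -6, -4, -1, 9, 16, 18, 20, 24]
Old median = 4
Insert x = -19
Old length even (10). Middle pair: indices 4,5 = -1,9.
New length odd (11). New median = single middle element.
x = -19: 0 elements are < x, 10 elements are > x.
New sorted list: [-19, -14, -8, -6, -4, -1, 9, 16, 18, 20, 24]
New median = -1

Answer: -1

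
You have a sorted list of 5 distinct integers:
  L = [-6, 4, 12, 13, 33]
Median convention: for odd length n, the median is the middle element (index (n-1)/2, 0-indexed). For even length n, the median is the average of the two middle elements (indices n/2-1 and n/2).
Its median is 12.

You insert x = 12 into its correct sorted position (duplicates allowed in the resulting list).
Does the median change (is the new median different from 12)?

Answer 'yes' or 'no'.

Old median = 12
Insert x = 12
New median = 12
Changed? no

Answer: no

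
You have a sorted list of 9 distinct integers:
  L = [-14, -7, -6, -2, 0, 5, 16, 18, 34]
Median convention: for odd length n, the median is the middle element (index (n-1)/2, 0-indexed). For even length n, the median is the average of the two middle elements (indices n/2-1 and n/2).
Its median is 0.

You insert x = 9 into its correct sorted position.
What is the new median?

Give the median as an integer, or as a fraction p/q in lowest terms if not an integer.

Answer: 5/2

Derivation:
Old list (sorted, length 9): [-14, -7, -6, -2, 0, 5, 16, 18, 34]
Old median = 0
Insert x = 9
Old length odd (9). Middle was index 4 = 0.
New length even (10). New median = avg of two middle elements.
x = 9: 6 elements are < x, 3 elements are > x.
New sorted list: [-14, -7, -6, -2, 0, 5, 9, 16, 18, 34]
New median = 5/2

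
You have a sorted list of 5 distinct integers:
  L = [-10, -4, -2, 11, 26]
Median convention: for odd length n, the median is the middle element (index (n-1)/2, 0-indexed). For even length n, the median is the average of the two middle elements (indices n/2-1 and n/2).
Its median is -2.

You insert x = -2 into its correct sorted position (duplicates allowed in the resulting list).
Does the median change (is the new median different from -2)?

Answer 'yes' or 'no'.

Answer: no

Derivation:
Old median = -2
Insert x = -2
New median = -2
Changed? no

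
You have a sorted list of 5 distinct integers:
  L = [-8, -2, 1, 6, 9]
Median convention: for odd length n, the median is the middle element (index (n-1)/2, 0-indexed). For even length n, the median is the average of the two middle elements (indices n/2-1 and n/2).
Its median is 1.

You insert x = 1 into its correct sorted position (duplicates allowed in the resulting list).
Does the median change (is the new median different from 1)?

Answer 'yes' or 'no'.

Answer: no

Derivation:
Old median = 1
Insert x = 1
New median = 1
Changed? no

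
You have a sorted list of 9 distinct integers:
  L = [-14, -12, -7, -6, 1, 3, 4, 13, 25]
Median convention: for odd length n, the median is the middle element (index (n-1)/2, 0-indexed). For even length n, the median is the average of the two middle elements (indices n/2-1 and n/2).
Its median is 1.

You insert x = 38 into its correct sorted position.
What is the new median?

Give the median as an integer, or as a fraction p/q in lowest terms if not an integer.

Answer: 2

Derivation:
Old list (sorted, length 9): [-14, -12, -7, -6, 1, 3, 4, 13, 25]
Old median = 1
Insert x = 38
Old length odd (9). Middle was index 4 = 1.
New length even (10). New median = avg of two middle elements.
x = 38: 9 elements are < x, 0 elements are > x.
New sorted list: [-14, -12, -7, -6, 1, 3, 4, 13, 25, 38]
New median = 2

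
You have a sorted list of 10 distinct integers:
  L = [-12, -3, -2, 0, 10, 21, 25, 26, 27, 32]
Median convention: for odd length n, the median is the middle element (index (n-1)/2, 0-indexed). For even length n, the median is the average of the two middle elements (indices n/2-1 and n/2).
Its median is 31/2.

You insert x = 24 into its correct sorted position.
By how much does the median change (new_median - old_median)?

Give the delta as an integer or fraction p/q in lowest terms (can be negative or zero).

Old median = 31/2
After inserting x = 24: new sorted = [-12, -3, -2, 0, 10, 21, 24, 25, 26, 27, 32]
New median = 21
Delta = 21 - 31/2 = 11/2

Answer: 11/2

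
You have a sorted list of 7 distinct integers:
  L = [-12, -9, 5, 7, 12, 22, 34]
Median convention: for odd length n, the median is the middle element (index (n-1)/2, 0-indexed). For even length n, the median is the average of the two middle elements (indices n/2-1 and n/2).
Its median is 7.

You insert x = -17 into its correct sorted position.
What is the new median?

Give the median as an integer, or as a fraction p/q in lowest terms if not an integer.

Old list (sorted, length 7): [-12, -9, 5, 7, 12, 22, 34]
Old median = 7
Insert x = -17
Old length odd (7). Middle was index 3 = 7.
New length even (8). New median = avg of two middle elements.
x = -17: 0 elements are < x, 7 elements are > x.
New sorted list: [-17, -12, -9, 5, 7, 12, 22, 34]
New median = 6

Answer: 6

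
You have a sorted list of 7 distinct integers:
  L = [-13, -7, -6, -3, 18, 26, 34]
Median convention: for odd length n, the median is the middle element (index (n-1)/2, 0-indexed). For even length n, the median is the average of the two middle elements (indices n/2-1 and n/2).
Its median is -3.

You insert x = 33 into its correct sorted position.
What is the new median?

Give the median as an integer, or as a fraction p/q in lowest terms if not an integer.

Old list (sorted, length 7): [-13, -7, -6, -3, 18, 26, 34]
Old median = -3
Insert x = 33
Old length odd (7). Middle was index 3 = -3.
New length even (8). New median = avg of two middle elements.
x = 33: 6 elements are < x, 1 elements are > x.
New sorted list: [-13, -7, -6, -3, 18, 26, 33, 34]
New median = 15/2

Answer: 15/2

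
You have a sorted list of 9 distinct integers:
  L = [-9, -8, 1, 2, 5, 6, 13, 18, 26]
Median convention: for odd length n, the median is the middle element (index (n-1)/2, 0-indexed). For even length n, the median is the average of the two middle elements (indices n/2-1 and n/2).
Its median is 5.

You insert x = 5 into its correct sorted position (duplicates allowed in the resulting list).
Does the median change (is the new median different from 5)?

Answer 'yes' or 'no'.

Old median = 5
Insert x = 5
New median = 5
Changed? no

Answer: no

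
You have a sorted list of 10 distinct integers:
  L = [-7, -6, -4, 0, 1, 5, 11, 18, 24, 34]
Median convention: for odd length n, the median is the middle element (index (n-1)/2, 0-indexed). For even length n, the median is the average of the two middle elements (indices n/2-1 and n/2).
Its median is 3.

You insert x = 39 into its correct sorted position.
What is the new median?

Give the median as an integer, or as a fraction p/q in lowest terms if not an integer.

Answer: 5

Derivation:
Old list (sorted, length 10): [-7, -6, -4, 0, 1, 5, 11, 18, 24, 34]
Old median = 3
Insert x = 39
Old length even (10). Middle pair: indices 4,5 = 1,5.
New length odd (11). New median = single middle element.
x = 39: 10 elements are < x, 0 elements are > x.
New sorted list: [-7, -6, -4, 0, 1, 5, 11, 18, 24, 34, 39]
New median = 5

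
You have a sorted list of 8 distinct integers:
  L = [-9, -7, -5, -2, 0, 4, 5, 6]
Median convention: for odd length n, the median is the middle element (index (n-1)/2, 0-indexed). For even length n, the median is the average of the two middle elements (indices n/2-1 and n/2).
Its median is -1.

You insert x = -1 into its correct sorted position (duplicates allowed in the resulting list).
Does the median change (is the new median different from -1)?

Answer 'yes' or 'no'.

Answer: no

Derivation:
Old median = -1
Insert x = -1
New median = -1
Changed? no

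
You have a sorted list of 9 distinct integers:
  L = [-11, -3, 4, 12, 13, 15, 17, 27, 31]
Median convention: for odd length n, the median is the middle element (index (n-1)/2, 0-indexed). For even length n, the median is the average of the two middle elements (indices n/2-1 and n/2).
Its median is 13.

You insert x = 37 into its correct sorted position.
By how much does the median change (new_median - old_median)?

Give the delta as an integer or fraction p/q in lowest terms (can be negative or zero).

Old median = 13
After inserting x = 37: new sorted = [-11, -3, 4, 12, 13, 15, 17, 27, 31, 37]
New median = 14
Delta = 14 - 13 = 1

Answer: 1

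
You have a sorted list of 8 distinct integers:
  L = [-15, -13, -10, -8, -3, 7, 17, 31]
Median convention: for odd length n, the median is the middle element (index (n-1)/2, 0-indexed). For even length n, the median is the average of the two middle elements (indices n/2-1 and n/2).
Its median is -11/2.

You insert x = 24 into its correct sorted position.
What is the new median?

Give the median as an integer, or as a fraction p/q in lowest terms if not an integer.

Old list (sorted, length 8): [-15, -13, -10, -8, -3, 7, 17, 31]
Old median = -11/2
Insert x = 24
Old length even (8). Middle pair: indices 3,4 = -8,-3.
New length odd (9). New median = single middle element.
x = 24: 7 elements are < x, 1 elements are > x.
New sorted list: [-15, -13, -10, -8, -3, 7, 17, 24, 31]
New median = -3

Answer: -3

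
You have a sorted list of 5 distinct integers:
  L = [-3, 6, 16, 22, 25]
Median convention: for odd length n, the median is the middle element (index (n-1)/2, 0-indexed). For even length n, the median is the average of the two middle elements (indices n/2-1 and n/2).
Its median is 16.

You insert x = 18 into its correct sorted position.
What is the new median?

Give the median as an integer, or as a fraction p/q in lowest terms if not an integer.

Old list (sorted, length 5): [-3, 6, 16, 22, 25]
Old median = 16
Insert x = 18
Old length odd (5). Middle was index 2 = 16.
New length even (6). New median = avg of two middle elements.
x = 18: 3 elements are < x, 2 elements are > x.
New sorted list: [-3, 6, 16, 18, 22, 25]
New median = 17

Answer: 17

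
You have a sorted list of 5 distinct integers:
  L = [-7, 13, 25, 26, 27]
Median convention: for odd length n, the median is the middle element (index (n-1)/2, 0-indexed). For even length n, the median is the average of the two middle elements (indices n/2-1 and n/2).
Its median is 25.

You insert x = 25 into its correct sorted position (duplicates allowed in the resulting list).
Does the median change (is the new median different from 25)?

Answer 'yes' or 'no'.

Answer: no

Derivation:
Old median = 25
Insert x = 25
New median = 25
Changed? no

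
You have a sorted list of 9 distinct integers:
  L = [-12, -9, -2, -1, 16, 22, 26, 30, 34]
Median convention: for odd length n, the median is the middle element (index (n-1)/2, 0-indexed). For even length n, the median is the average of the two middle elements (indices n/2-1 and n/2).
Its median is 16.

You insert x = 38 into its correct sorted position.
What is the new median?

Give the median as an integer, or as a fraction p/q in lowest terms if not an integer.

Answer: 19

Derivation:
Old list (sorted, length 9): [-12, -9, -2, -1, 16, 22, 26, 30, 34]
Old median = 16
Insert x = 38
Old length odd (9). Middle was index 4 = 16.
New length even (10). New median = avg of two middle elements.
x = 38: 9 elements are < x, 0 elements are > x.
New sorted list: [-12, -9, -2, -1, 16, 22, 26, 30, 34, 38]
New median = 19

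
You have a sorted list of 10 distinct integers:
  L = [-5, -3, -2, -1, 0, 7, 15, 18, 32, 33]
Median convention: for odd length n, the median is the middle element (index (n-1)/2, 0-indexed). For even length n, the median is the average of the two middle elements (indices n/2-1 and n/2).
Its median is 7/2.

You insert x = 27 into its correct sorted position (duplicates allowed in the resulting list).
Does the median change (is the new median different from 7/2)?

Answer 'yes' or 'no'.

Old median = 7/2
Insert x = 27
New median = 7
Changed? yes

Answer: yes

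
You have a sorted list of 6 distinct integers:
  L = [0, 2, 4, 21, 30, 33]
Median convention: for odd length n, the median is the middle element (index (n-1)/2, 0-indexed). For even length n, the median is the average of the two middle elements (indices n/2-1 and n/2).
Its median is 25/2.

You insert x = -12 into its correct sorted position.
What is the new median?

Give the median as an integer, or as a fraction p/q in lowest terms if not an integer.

Answer: 4

Derivation:
Old list (sorted, length 6): [0, 2, 4, 21, 30, 33]
Old median = 25/2
Insert x = -12
Old length even (6). Middle pair: indices 2,3 = 4,21.
New length odd (7). New median = single middle element.
x = -12: 0 elements are < x, 6 elements are > x.
New sorted list: [-12, 0, 2, 4, 21, 30, 33]
New median = 4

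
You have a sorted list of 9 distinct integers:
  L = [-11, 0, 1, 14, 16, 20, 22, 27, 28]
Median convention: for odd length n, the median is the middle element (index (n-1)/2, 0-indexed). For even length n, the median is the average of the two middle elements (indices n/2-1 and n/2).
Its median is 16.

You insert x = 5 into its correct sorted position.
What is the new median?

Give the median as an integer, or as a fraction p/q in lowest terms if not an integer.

Old list (sorted, length 9): [-11, 0, 1, 14, 16, 20, 22, 27, 28]
Old median = 16
Insert x = 5
Old length odd (9). Middle was index 4 = 16.
New length even (10). New median = avg of two middle elements.
x = 5: 3 elements are < x, 6 elements are > x.
New sorted list: [-11, 0, 1, 5, 14, 16, 20, 22, 27, 28]
New median = 15

Answer: 15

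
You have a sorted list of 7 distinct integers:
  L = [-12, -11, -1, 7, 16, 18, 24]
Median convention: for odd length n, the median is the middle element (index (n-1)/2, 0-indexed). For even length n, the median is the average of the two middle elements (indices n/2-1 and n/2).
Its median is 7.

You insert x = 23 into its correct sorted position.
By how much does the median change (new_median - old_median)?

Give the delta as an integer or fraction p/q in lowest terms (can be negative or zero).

Old median = 7
After inserting x = 23: new sorted = [-12, -11, -1, 7, 16, 18, 23, 24]
New median = 23/2
Delta = 23/2 - 7 = 9/2

Answer: 9/2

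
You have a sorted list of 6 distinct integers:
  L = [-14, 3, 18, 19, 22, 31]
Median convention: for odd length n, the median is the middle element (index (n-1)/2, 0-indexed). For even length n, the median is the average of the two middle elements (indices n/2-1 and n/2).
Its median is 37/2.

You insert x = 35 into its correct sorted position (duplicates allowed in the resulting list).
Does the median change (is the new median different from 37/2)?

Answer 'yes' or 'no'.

Answer: yes

Derivation:
Old median = 37/2
Insert x = 35
New median = 19
Changed? yes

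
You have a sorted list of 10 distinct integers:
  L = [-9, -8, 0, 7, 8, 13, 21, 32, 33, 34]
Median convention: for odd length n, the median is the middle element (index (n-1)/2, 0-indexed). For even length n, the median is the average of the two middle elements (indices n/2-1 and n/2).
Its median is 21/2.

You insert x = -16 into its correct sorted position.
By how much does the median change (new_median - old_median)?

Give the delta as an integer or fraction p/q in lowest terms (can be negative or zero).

Old median = 21/2
After inserting x = -16: new sorted = [-16, -9, -8, 0, 7, 8, 13, 21, 32, 33, 34]
New median = 8
Delta = 8 - 21/2 = -5/2

Answer: -5/2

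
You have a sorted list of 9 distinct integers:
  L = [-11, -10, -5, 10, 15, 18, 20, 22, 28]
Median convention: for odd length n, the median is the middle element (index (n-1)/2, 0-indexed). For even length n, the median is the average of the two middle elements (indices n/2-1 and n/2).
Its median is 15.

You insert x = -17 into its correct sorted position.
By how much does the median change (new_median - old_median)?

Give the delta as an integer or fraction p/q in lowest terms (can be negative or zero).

Old median = 15
After inserting x = -17: new sorted = [-17, -11, -10, -5, 10, 15, 18, 20, 22, 28]
New median = 25/2
Delta = 25/2 - 15 = -5/2

Answer: -5/2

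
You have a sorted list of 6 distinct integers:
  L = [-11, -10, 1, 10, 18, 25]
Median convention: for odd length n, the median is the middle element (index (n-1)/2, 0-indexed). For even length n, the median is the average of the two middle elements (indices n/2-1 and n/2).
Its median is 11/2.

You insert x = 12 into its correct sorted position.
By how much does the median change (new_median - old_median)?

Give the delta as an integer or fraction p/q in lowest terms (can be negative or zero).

Old median = 11/2
After inserting x = 12: new sorted = [-11, -10, 1, 10, 12, 18, 25]
New median = 10
Delta = 10 - 11/2 = 9/2

Answer: 9/2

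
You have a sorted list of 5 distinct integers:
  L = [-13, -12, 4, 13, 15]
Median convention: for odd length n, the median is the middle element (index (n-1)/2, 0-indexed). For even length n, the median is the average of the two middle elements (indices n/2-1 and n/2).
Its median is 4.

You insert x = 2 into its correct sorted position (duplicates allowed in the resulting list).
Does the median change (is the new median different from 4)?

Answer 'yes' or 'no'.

Old median = 4
Insert x = 2
New median = 3
Changed? yes

Answer: yes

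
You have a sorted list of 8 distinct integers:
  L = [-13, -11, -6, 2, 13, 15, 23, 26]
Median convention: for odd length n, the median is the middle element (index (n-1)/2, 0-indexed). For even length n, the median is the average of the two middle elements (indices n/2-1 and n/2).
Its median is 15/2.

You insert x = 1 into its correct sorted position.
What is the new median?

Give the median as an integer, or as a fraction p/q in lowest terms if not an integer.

Old list (sorted, length 8): [-13, -11, -6, 2, 13, 15, 23, 26]
Old median = 15/2
Insert x = 1
Old length even (8). Middle pair: indices 3,4 = 2,13.
New length odd (9). New median = single middle element.
x = 1: 3 elements are < x, 5 elements are > x.
New sorted list: [-13, -11, -6, 1, 2, 13, 15, 23, 26]
New median = 2

Answer: 2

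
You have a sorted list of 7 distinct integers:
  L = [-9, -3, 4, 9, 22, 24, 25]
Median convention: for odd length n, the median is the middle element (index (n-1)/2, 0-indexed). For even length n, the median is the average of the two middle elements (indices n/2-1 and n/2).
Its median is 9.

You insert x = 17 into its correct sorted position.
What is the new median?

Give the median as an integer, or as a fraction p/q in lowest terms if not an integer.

Answer: 13

Derivation:
Old list (sorted, length 7): [-9, -3, 4, 9, 22, 24, 25]
Old median = 9
Insert x = 17
Old length odd (7). Middle was index 3 = 9.
New length even (8). New median = avg of two middle elements.
x = 17: 4 elements are < x, 3 elements are > x.
New sorted list: [-9, -3, 4, 9, 17, 22, 24, 25]
New median = 13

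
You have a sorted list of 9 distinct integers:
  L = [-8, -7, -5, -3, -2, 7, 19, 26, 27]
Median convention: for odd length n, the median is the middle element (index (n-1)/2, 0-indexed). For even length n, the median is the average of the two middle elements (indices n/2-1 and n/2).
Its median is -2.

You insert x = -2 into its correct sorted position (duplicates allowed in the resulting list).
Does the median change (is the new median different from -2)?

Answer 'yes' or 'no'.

Old median = -2
Insert x = -2
New median = -2
Changed? no

Answer: no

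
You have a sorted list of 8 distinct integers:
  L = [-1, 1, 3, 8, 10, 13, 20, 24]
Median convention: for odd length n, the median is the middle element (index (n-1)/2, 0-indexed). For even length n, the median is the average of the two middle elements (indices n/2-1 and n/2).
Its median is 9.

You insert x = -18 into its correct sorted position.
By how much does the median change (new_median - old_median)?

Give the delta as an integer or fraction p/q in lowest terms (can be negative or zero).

Old median = 9
After inserting x = -18: new sorted = [-18, -1, 1, 3, 8, 10, 13, 20, 24]
New median = 8
Delta = 8 - 9 = -1

Answer: -1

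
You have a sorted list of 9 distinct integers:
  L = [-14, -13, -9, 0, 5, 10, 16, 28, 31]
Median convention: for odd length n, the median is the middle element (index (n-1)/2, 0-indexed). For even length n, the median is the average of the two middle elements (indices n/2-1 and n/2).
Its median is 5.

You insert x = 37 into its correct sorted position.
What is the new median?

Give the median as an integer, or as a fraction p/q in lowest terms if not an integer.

Old list (sorted, length 9): [-14, -13, -9, 0, 5, 10, 16, 28, 31]
Old median = 5
Insert x = 37
Old length odd (9). Middle was index 4 = 5.
New length even (10). New median = avg of two middle elements.
x = 37: 9 elements are < x, 0 elements are > x.
New sorted list: [-14, -13, -9, 0, 5, 10, 16, 28, 31, 37]
New median = 15/2

Answer: 15/2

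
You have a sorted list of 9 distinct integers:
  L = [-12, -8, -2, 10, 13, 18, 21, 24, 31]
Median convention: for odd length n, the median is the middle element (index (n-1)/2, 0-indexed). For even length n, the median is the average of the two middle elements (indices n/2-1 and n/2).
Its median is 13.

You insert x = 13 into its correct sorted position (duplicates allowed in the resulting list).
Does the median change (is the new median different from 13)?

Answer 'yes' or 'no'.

Answer: no

Derivation:
Old median = 13
Insert x = 13
New median = 13
Changed? no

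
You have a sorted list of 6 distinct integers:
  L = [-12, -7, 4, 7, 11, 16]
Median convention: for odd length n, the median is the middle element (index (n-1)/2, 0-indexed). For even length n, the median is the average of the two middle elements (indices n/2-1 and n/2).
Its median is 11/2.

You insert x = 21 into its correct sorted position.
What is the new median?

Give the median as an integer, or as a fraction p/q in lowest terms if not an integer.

Old list (sorted, length 6): [-12, -7, 4, 7, 11, 16]
Old median = 11/2
Insert x = 21
Old length even (6). Middle pair: indices 2,3 = 4,7.
New length odd (7). New median = single middle element.
x = 21: 6 elements are < x, 0 elements are > x.
New sorted list: [-12, -7, 4, 7, 11, 16, 21]
New median = 7

Answer: 7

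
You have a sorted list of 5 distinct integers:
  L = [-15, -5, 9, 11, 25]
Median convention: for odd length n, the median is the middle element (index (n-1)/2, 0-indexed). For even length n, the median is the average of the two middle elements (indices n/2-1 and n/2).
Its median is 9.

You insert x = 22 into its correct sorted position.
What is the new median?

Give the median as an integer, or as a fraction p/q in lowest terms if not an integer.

Answer: 10

Derivation:
Old list (sorted, length 5): [-15, -5, 9, 11, 25]
Old median = 9
Insert x = 22
Old length odd (5). Middle was index 2 = 9.
New length even (6). New median = avg of two middle elements.
x = 22: 4 elements are < x, 1 elements are > x.
New sorted list: [-15, -5, 9, 11, 22, 25]
New median = 10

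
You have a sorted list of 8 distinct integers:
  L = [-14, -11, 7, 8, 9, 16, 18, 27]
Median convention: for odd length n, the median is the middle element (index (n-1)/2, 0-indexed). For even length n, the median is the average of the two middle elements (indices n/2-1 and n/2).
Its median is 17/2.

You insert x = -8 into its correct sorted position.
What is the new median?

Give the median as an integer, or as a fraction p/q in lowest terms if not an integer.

Answer: 8

Derivation:
Old list (sorted, length 8): [-14, -11, 7, 8, 9, 16, 18, 27]
Old median = 17/2
Insert x = -8
Old length even (8). Middle pair: indices 3,4 = 8,9.
New length odd (9). New median = single middle element.
x = -8: 2 elements are < x, 6 elements are > x.
New sorted list: [-14, -11, -8, 7, 8, 9, 16, 18, 27]
New median = 8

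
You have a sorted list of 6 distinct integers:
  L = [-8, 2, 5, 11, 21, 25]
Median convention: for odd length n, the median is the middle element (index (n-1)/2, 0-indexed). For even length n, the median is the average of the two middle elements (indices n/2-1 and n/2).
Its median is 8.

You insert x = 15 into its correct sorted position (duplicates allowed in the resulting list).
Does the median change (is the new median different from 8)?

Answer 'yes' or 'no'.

Answer: yes

Derivation:
Old median = 8
Insert x = 15
New median = 11
Changed? yes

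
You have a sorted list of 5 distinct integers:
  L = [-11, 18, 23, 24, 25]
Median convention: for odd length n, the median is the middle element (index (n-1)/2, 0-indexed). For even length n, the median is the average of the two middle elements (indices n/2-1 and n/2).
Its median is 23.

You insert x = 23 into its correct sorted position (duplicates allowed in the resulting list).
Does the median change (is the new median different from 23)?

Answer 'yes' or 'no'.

Answer: no

Derivation:
Old median = 23
Insert x = 23
New median = 23
Changed? no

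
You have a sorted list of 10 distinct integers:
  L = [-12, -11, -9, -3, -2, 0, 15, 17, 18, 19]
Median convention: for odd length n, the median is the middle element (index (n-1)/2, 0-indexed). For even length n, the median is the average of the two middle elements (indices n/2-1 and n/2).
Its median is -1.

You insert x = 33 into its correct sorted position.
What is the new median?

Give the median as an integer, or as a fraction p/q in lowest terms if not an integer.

Old list (sorted, length 10): [-12, -11, -9, -3, -2, 0, 15, 17, 18, 19]
Old median = -1
Insert x = 33
Old length even (10). Middle pair: indices 4,5 = -2,0.
New length odd (11). New median = single middle element.
x = 33: 10 elements are < x, 0 elements are > x.
New sorted list: [-12, -11, -9, -3, -2, 0, 15, 17, 18, 19, 33]
New median = 0

Answer: 0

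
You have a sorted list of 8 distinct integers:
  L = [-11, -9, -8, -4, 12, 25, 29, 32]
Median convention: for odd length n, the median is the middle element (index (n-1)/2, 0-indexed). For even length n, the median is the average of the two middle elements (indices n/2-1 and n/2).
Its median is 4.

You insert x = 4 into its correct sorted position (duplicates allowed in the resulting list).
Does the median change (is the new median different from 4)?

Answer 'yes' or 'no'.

Old median = 4
Insert x = 4
New median = 4
Changed? no

Answer: no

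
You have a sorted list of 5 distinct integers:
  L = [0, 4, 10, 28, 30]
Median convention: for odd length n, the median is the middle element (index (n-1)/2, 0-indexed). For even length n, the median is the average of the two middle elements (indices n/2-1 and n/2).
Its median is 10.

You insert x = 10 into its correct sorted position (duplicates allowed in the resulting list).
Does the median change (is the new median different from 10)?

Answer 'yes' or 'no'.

Old median = 10
Insert x = 10
New median = 10
Changed? no

Answer: no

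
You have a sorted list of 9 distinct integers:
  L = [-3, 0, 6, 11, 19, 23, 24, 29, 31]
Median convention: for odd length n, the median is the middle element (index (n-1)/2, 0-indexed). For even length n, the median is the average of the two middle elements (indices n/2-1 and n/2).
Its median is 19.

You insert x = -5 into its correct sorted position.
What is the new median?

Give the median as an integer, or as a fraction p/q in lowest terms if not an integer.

Old list (sorted, length 9): [-3, 0, 6, 11, 19, 23, 24, 29, 31]
Old median = 19
Insert x = -5
Old length odd (9). Middle was index 4 = 19.
New length even (10). New median = avg of two middle elements.
x = -5: 0 elements are < x, 9 elements are > x.
New sorted list: [-5, -3, 0, 6, 11, 19, 23, 24, 29, 31]
New median = 15

Answer: 15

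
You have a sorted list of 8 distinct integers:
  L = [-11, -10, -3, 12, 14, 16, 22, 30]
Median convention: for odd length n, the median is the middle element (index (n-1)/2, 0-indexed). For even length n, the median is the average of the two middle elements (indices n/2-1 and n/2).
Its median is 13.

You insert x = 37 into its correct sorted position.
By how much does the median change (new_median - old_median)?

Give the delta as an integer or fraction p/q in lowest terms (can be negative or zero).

Old median = 13
After inserting x = 37: new sorted = [-11, -10, -3, 12, 14, 16, 22, 30, 37]
New median = 14
Delta = 14 - 13 = 1

Answer: 1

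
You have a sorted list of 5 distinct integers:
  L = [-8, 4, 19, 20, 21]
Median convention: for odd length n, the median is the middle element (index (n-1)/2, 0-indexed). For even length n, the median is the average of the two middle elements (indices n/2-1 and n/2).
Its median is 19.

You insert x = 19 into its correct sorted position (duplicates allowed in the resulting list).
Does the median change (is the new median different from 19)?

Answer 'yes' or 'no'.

Answer: no

Derivation:
Old median = 19
Insert x = 19
New median = 19
Changed? no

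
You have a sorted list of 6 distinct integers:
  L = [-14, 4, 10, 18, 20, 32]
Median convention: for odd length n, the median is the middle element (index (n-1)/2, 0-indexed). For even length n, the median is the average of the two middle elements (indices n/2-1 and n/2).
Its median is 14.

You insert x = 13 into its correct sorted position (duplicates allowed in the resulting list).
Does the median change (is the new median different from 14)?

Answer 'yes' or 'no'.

Old median = 14
Insert x = 13
New median = 13
Changed? yes

Answer: yes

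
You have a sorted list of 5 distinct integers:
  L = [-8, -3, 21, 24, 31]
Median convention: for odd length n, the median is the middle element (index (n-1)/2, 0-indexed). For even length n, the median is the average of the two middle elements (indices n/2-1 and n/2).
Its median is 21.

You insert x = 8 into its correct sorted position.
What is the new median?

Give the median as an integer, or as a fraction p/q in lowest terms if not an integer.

Answer: 29/2

Derivation:
Old list (sorted, length 5): [-8, -3, 21, 24, 31]
Old median = 21
Insert x = 8
Old length odd (5). Middle was index 2 = 21.
New length even (6). New median = avg of two middle elements.
x = 8: 2 elements are < x, 3 elements are > x.
New sorted list: [-8, -3, 8, 21, 24, 31]
New median = 29/2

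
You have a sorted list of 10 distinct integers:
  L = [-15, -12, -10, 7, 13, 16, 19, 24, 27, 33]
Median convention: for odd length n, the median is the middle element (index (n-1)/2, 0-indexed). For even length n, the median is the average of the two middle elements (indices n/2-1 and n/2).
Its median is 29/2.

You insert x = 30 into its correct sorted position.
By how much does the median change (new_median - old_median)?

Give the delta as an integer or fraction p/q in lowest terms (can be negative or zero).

Answer: 3/2

Derivation:
Old median = 29/2
After inserting x = 30: new sorted = [-15, -12, -10, 7, 13, 16, 19, 24, 27, 30, 33]
New median = 16
Delta = 16 - 29/2 = 3/2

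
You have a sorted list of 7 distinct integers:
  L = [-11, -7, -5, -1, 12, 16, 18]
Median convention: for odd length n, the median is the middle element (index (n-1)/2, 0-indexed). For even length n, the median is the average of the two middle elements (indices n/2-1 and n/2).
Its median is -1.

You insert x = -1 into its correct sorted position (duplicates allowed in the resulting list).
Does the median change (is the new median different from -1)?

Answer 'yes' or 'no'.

Answer: no

Derivation:
Old median = -1
Insert x = -1
New median = -1
Changed? no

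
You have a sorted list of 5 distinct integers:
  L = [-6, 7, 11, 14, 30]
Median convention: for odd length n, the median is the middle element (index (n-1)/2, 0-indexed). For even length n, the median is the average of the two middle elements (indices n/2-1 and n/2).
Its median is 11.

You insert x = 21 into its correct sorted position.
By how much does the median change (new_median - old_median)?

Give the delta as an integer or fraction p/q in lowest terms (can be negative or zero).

Answer: 3/2

Derivation:
Old median = 11
After inserting x = 21: new sorted = [-6, 7, 11, 14, 21, 30]
New median = 25/2
Delta = 25/2 - 11 = 3/2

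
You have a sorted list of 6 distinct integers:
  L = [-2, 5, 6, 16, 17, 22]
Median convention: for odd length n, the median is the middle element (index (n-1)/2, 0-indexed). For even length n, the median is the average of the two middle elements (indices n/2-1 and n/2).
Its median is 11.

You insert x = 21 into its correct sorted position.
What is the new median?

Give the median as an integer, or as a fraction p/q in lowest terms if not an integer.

Old list (sorted, length 6): [-2, 5, 6, 16, 17, 22]
Old median = 11
Insert x = 21
Old length even (6). Middle pair: indices 2,3 = 6,16.
New length odd (7). New median = single middle element.
x = 21: 5 elements are < x, 1 elements are > x.
New sorted list: [-2, 5, 6, 16, 17, 21, 22]
New median = 16

Answer: 16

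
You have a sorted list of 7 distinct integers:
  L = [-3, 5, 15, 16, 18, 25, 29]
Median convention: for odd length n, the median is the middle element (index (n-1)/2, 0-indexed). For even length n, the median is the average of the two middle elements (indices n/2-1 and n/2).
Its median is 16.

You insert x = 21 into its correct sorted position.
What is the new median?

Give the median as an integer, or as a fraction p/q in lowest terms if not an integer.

Old list (sorted, length 7): [-3, 5, 15, 16, 18, 25, 29]
Old median = 16
Insert x = 21
Old length odd (7). Middle was index 3 = 16.
New length even (8). New median = avg of two middle elements.
x = 21: 5 elements are < x, 2 elements are > x.
New sorted list: [-3, 5, 15, 16, 18, 21, 25, 29]
New median = 17

Answer: 17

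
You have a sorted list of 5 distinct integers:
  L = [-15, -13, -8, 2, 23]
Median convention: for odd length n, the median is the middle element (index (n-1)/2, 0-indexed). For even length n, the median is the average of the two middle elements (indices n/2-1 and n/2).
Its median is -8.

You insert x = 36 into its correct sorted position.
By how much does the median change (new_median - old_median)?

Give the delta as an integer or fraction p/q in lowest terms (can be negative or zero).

Old median = -8
After inserting x = 36: new sorted = [-15, -13, -8, 2, 23, 36]
New median = -3
Delta = -3 - -8 = 5

Answer: 5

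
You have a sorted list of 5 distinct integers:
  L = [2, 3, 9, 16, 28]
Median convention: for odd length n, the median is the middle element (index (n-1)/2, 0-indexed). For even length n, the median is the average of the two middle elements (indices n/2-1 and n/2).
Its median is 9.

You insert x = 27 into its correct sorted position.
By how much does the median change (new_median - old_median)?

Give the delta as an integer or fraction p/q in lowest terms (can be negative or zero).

Answer: 7/2

Derivation:
Old median = 9
After inserting x = 27: new sorted = [2, 3, 9, 16, 27, 28]
New median = 25/2
Delta = 25/2 - 9 = 7/2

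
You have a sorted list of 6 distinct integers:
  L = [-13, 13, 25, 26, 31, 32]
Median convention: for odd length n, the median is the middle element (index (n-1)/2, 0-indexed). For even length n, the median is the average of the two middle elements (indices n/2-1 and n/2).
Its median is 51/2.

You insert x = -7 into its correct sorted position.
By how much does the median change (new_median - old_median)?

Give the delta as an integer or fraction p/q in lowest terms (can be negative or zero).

Old median = 51/2
After inserting x = -7: new sorted = [-13, -7, 13, 25, 26, 31, 32]
New median = 25
Delta = 25 - 51/2 = -1/2

Answer: -1/2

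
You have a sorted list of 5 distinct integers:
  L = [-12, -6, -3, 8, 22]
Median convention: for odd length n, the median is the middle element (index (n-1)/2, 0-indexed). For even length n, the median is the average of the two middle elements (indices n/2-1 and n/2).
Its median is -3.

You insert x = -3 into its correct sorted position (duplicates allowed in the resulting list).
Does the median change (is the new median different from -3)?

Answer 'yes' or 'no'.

Old median = -3
Insert x = -3
New median = -3
Changed? no

Answer: no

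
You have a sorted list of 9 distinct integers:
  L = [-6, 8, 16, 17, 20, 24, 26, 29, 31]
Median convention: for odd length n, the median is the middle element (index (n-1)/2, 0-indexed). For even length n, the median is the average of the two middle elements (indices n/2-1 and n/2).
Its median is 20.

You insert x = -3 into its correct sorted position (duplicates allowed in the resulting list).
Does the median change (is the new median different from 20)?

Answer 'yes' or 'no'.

Answer: yes

Derivation:
Old median = 20
Insert x = -3
New median = 37/2
Changed? yes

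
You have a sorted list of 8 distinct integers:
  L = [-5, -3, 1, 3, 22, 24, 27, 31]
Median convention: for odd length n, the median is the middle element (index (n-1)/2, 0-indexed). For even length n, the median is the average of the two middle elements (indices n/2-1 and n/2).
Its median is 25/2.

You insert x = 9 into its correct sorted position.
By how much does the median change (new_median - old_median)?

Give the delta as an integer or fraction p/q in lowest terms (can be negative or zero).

Answer: -7/2

Derivation:
Old median = 25/2
After inserting x = 9: new sorted = [-5, -3, 1, 3, 9, 22, 24, 27, 31]
New median = 9
Delta = 9 - 25/2 = -7/2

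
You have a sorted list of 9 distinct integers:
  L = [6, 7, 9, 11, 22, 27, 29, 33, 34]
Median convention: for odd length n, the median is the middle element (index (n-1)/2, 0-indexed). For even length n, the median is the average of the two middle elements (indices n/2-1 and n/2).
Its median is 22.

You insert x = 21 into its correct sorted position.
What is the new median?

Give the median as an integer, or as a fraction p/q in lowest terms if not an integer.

Answer: 43/2

Derivation:
Old list (sorted, length 9): [6, 7, 9, 11, 22, 27, 29, 33, 34]
Old median = 22
Insert x = 21
Old length odd (9). Middle was index 4 = 22.
New length even (10). New median = avg of two middle elements.
x = 21: 4 elements are < x, 5 elements are > x.
New sorted list: [6, 7, 9, 11, 21, 22, 27, 29, 33, 34]
New median = 43/2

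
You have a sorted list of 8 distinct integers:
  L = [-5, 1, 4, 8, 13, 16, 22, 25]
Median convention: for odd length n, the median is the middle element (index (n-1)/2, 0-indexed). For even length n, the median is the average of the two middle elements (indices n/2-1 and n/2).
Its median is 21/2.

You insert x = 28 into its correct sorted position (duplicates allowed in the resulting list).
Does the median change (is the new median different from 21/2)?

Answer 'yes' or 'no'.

Old median = 21/2
Insert x = 28
New median = 13
Changed? yes

Answer: yes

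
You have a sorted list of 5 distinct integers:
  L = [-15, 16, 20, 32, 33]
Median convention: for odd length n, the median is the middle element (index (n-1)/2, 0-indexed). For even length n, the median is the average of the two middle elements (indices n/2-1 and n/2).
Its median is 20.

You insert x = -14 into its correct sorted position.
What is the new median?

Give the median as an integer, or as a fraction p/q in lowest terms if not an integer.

Old list (sorted, length 5): [-15, 16, 20, 32, 33]
Old median = 20
Insert x = -14
Old length odd (5). Middle was index 2 = 20.
New length even (6). New median = avg of two middle elements.
x = -14: 1 elements are < x, 4 elements are > x.
New sorted list: [-15, -14, 16, 20, 32, 33]
New median = 18

Answer: 18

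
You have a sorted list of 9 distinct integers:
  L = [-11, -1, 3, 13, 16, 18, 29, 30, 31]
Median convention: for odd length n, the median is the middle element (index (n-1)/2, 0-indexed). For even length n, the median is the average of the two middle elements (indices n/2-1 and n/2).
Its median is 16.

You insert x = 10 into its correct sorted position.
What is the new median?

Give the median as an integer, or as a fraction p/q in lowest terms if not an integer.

Old list (sorted, length 9): [-11, -1, 3, 13, 16, 18, 29, 30, 31]
Old median = 16
Insert x = 10
Old length odd (9). Middle was index 4 = 16.
New length even (10). New median = avg of two middle elements.
x = 10: 3 elements are < x, 6 elements are > x.
New sorted list: [-11, -1, 3, 10, 13, 16, 18, 29, 30, 31]
New median = 29/2

Answer: 29/2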